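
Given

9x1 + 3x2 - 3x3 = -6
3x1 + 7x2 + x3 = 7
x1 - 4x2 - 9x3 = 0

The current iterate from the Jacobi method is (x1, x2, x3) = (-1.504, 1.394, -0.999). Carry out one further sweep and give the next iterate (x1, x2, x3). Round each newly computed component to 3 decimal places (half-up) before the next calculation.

(-1.464, 1.787, -0.787)

One sweep:
  x1 = (-6 - (3)·1.394 - (-3)·-0.999) / (9) = -1.464
  x2 = (7 - (3)·-1.504 - (1)·-0.999) / (7) = 1.787
  x3 = (0 - (1)·-1.504 - (-4)·1.394) / (-9) = -0.787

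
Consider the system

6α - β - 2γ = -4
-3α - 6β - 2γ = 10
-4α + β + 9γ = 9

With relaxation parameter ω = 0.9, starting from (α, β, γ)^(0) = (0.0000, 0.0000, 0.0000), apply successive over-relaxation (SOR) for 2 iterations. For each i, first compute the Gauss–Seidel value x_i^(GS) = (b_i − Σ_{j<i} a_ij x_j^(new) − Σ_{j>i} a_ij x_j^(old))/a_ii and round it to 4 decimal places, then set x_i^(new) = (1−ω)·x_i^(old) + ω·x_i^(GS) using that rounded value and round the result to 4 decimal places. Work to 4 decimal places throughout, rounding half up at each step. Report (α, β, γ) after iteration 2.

(-0.6096, -1.5836, 0.8928)

Iteration 1:
  α: GS value = (-4 - (-1)·0.0000 - (-2)·0.0000) / (6) = -0.6667;  α ← (1−ω)·0.0000 + ω·-0.6667 = -0.6000
  β: GS value = (10 - (-3)·-0.6000 - (-2)·0.0000) / (-6) = -1.3667;  β ← (1−ω)·0.0000 + ω·-1.3667 = -1.2300
  γ: GS value = (9 - (-4)·-0.6000 - (1)·-1.2300) / (9) = 0.8700;  γ ← (1−ω)·0.0000 + ω·0.8700 = 0.7830
Iteration 2:
  α: GS value = (-4 - (-1)·-1.2300 - (-2)·0.7830) / (6) = -0.6107;  α ← (1−ω)·-0.6000 + ω·-0.6107 = -0.6096
  β: GS value = (10 - (-3)·-0.6096 - (-2)·0.7830) / (-6) = -1.6229;  β ← (1−ω)·-1.2300 + ω·-1.6229 = -1.5836
  γ: GS value = (9 - (-4)·-0.6096 - (1)·-1.5836) / (9) = 0.9050;  γ ← (1−ω)·0.7830 + ω·0.9050 = 0.8928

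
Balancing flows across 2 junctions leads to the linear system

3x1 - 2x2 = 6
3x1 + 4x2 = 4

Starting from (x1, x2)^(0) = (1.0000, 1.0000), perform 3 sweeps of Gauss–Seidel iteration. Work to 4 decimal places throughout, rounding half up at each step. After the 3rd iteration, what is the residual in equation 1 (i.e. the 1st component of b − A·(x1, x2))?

Iteration 1:
  x1 = (6 - (-2)·1.0000) / (3) = 2.6667
  x2 = (4 - (3)·2.6667) / (4) = -1.0000
Iteration 2:
  x1 = (6 - (-2)·-1.0000) / (3) = 1.3333
  x2 = (4 - (3)·1.3333) / (4) = 0.0000
Iteration 3:
  x1 = (6 - (-2)·0.0000) / (3) = 2.0000
  x2 = (4 - (3)·2.0000) / (4) = -0.5000
Residual b − A·x = (-1.0000, 0.0000)

-1.0000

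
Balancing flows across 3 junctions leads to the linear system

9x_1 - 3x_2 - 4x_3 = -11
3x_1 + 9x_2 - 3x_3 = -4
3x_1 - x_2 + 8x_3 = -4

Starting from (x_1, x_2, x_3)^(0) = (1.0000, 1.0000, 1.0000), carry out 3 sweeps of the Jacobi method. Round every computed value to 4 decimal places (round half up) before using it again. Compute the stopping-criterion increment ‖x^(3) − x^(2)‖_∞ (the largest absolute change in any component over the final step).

0.5401

Iteration 1:
  x_1 = (-11 - (-3)·1.0000 - (-4)·1.0000) / (9) = -0.4444
  x_2 = (-4 - (3)·1.0000 - (-3)·1.0000) / (9) = -0.4444
  x_3 = (-4 - (3)·1.0000 - (-1)·1.0000) / (8) = -0.7500
Iteration 2:
  x_1 = (-11 - (-3)·-0.4444 - (-4)·-0.7500) / (9) = -1.7037
  x_2 = (-4 - (3)·-0.4444 - (-3)·-0.7500) / (9) = -0.5463
  x_3 = (-4 - (3)·-0.4444 - (-1)·-0.4444) / (8) = -0.3889
Iteration 3:
  x_1 = (-11 - (-3)·-0.5463 - (-4)·-0.3889) / (9) = -1.5772
  x_2 = (-4 - (3)·-1.7037 - (-3)·-0.3889) / (9) = -0.0062
  x_3 = (-4 - (3)·-1.7037 - (-1)·-0.5463) / (8) = 0.0706
Change: (0.1265, 0.5401, 0.4595) → max |·| = 0.5401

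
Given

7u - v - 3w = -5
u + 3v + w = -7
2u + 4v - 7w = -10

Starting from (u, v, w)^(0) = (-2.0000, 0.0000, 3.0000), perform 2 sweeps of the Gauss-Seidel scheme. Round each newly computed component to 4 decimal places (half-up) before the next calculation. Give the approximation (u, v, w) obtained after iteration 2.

(-1.3985, -1.7266, 0.0424)

Iteration 1:
  u = (-5 - (-1)·0.0000 - (-3)·3.0000) / (7) = 0.5714
  v = (-7 - (1)·0.5714 - (1)·3.0000) / (3) = -3.5238
  w = (-10 - (2)·0.5714 - (4)·-3.5238) / (-7) = -0.4218
Iteration 2:
  u = (-5 - (-1)·-3.5238 - (-3)·-0.4218) / (7) = -1.3985
  v = (-7 - (1)·-1.3985 - (1)·-0.4218) / (3) = -1.7266
  w = (-10 - (2)·-1.3985 - (4)·-1.7266) / (-7) = 0.0424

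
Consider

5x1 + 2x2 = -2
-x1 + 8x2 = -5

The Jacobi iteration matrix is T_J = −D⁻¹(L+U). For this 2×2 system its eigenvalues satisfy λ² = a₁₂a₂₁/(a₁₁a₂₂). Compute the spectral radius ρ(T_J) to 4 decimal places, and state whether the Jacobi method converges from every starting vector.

a₁₂a₂₁/(a₁₁a₂₂) = (2)·(-1) / ((5)·(8)) = -0.050000
ρ = √|-0.050000| = √0.050000 = 0.2236
ρ < 1, so Jacobi converges

0.2236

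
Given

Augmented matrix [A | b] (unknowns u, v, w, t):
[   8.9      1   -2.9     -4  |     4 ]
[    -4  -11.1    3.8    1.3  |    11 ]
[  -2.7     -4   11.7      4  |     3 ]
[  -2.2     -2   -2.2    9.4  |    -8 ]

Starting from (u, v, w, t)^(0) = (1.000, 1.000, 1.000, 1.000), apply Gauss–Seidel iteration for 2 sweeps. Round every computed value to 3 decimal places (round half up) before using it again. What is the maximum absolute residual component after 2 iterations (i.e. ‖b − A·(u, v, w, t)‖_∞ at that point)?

0.912

Iteration 1:
  u = (4 - (1)·1.000 - (-2.9)·1.000 - (-4)·1.000) / (8.9) = 1.112
  v = (11 - (-4)·1.112 - (3.8)·1.000 - (1.3)·1.000) / (-11.1) = -0.932
  w = (3 - (-2.7)·1.112 - (-4)·-0.932 - (4)·1.000) / (11.7) = -0.147
  t = (-8 - (-2.2)·1.112 - (-2)·-0.932 - (-2.2)·-0.147) / (9.4) = -0.824
Iteration 2:
  u = (4 - (1)·-0.932 - (-2.9)·-0.147 - (-4)·-0.824) / (8.9) = 0.136
  v = (11 - (-4)·0.136 - (3.8)·-0.147 - (1.3)·-0.824) / (-11.1) = -1.187
  w = (3 - (-2.7)·0.136 - (-4)·-1.187 - (4)·-0.824) / (11.7) = 0.164
  t = (-8 - (-2.2)·0.136 - (-2)·-1.187 - (-2.2)·0.164) / (9.4) = -1.033
Residual b − A·x = (0.320, -0.912, 0.832, -0.004); ∞-norm = 0.912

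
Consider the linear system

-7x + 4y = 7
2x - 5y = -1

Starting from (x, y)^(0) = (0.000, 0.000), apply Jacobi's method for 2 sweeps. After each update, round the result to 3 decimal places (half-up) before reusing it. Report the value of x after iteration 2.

-0.886

Iteration 1:
  x = (7 - (4)·0.000) / (-7) = -1.000
  y = (-1 - (2)·0.000) / (-5) = 0.200
Iteration 2:
  x = (7 - (4)·0.200) / (-7) = -0.886
  y = (-1 - (2)·-1.000) / (-5) = -0.200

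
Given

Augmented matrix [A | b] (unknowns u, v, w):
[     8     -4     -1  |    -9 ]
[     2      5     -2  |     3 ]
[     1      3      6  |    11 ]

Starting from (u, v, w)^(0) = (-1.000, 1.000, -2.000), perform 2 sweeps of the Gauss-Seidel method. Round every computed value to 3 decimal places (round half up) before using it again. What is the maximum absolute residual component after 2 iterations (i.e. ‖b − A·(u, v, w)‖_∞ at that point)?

Iteration 1:
  u = (-9 - (-4)·1.000 - (-1)·-2.000) / (8) = -0.875
  v = (3 - (2)·-0.875 - (-2)·-2.000) / (5) = 0.150
  w = (11 - (1)·-0.875 - (3)·0.150) / (6) = 1.904
Iteration 2:
  u = (-9 - (-4)·0.150 - (-1)·1.904) / (8) = -0.812
  v = (3 - (2)·-0.812 - (-2)·1.904) / (5) = 1.686
  w = (11 - (1)·-0.812 - (3)·1.686) / (6) = 1.126
Residual b − A·x = (5.366, -1.554, -0.002); ∞-norm = 5.366

5.366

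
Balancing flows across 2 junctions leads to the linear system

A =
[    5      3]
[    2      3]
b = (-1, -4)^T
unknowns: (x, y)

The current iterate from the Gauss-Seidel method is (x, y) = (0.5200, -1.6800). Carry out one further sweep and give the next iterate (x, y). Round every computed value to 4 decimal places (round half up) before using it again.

One sweep:
  x = (-1 - (3)·-1.6800) / (5) = 0.8080
  y = (-4 - (2)·0.8080) / (3) = -1.8720

(0.8080, -1.8720)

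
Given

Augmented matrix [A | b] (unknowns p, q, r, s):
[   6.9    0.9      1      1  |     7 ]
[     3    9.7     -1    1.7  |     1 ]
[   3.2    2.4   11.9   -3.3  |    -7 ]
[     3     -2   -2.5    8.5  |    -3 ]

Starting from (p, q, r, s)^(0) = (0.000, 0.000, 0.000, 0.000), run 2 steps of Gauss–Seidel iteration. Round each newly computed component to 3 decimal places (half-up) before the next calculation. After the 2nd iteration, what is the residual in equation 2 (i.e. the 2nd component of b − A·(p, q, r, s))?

Iteration 1:
  p = (7 - (0.9)·0.000 - (1)·0.000 - (1)·0.000) / (6.9) = 1.014
  q = (1 - (3)·1.014 - (-1)·0.000 - (1.7)·0.000) / (9.7) = -0.211
  r = (-7 - (3.2)·1.014 - (2.4)·-0.211 - (-3.3)·0.000) / (11.9) = -0.818
  s = (-3 - (3)·1.014 - (-2)·-0.211 - (-2.5)·-0.818) / (8.5) = -1.001
Iteration 2:
  p = (7 - (0.9)·-0.211 - (1)·-0.818 - (1)·-1.001) / (6.9) = 1.306
  q = (1 - (3)·1.306 - (-1)·-0.818 - (1.7)·-1.001) / (9.7) = -0.210
  r = (-7 - (3.2)·1.306 - (2.4)·-0.210 - (-3.3)·-1.001) / (11.9) = -1.175
  s = (-3 - (3)·1.306 - (-2)·-0.210 - (-2.5)·-1.175) / (8.5) = -1.209
Residual b − A·x = (0.562, -0.001, -0.682, 0.001)

-0.001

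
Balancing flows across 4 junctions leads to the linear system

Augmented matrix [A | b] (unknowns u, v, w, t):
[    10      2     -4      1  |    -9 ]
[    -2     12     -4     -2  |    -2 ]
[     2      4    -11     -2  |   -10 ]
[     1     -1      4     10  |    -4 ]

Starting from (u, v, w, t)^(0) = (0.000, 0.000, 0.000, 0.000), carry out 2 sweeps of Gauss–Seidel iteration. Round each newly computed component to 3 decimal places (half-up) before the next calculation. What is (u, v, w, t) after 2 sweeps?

Iteration 1:
  u = (-9 - (2)·0.000 - (-4)·0.000 - (1)·0.000) / (10) = -0.900
  v = (-2 - (-2)·-0.900 - (-4)·0.000 - (-2)·0.000) / (12) = -0.317
  w = (-10 - (2)·-0.900 - (4)·-0.317 - (-2)·0.000) / (-11) = 0.630
  t = (-4 - (1)·-0.900 - (-1)·-0.317 - (4)·0.630) / (10) = -0.594
Iteration 2:
  u = (-9 - (2)·-0.317 - (-4)·0.630 - (1)·-0.594) / (10) = -0.525
  v = (-2 - (-2)·-0.525 - (-4)·0.630 - (-2)·-0.594) / (12) = -0.143
  w = (-10 - (2)·-0.525 - (4)·-0.143 - (-2)·-0.594) / (-11) = 0.870
  t = (-4 - (1)·-0.525 - (-1)·-0.143 - (4)·0.870) / (10) = -0.710

(-0.525, -0.143, 0.870, -0.710)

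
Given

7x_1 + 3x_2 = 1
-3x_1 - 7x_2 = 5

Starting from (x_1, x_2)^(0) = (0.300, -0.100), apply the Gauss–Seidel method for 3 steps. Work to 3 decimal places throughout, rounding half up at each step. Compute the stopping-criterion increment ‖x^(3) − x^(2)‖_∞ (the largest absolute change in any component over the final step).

Iteration 1:
  x_1 = (1 - (3)·-0.100) / (7) = 0.186
  x_2 = (5 - (-3)·0.186) / (-7) = -0.794
Iteration 2:
  x_1 = (1 - (3)·-0.794) / (7) = 0.483
  x_2 = (5 - (-3)·0.483) / (-7) = -0.921
Iteration 3:
  x_1 = (1 - (3)·-0.921) / (7) = 0.538
  x_2 = (5 - (-3)·0.538) / (-7) = -0.945
Change: (0.055, -0.024) → max |·| = 0.055

0.055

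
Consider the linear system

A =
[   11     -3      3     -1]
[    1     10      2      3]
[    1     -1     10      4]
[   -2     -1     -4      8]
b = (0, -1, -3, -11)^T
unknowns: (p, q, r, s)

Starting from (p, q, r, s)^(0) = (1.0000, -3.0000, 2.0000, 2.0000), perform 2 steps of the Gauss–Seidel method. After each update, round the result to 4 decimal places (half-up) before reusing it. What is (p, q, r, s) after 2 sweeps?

(-0.1853, 0.8345, 0.7353, -0.9494)

Iteration 1:
  p = (0 - (-3)·-3.0000 - (3)·2.0000 - (-1)·2.0000) / (11) = -1.1818
  q = (-1 - (1)·-1.1818 - (2)·2.0000 - (3)·2.0000) / (10) = -0.9818
  r = (-3 - (1)·-1.1818 - (-1)·-0.9818 - (4)·2.0000) / (10) = -1.0800
  s = (-11 - (-2)·-1.1818 - (-1)·-0.9818 - (-4)·-1.0800) / (8) = -2.3332
Iteration 2:
  p = (0 - (-3)·-0.9818 - (3)·-1.0800 - (-1)·-2.3332) / (11) = -0.1853
  q = (-1 - (1)·-0.1853 - (2)·-1.0800 - (3)·-2.3332) / (10) = 0.8345
  r = (-3 - (1)·-0.1853 - (-1)·0.8345 - (4)·-2.3332) / (10) = 0.7353
  s = (-11 - (-2)·-0.1853 - (-1)·0.8345 - (-4)·0.7353) / (8) = -0.9494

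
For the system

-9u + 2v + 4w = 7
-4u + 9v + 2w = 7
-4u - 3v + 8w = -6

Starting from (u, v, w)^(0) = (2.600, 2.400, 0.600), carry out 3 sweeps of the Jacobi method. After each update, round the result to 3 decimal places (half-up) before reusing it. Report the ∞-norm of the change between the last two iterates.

0.970

Iteration 1:
  u = (7 - (2)·2.400 - (4)·0.600) / (-9) = 0.022
  v = (7 - (-4)·2.600 - (2)·0.600) / (9) = 1.800
  w = (-6 - (-4)·2.600 - (-3)·2.400) / (8) = 1.450
Iteration 2:
  u = (7 - (2)·1.800 - (4)·1.450) / (-9) = 0.267
  v = (7 - (-4)·0.022 - (2)·1.450) / (9) = 0.465
  w = (-6 - (-4)·0.022 - (-3)·1.800) / (8) = -0.064
Iteration 3:
  u = (7 - (2)·0.465 - (4)·-0.064) / (-9) = -0.703
  v = (7 - (-4)·0.267 - (2)·-0.064) / (9) = 0.911
  w = (-6 - (-4)·0.267 - (-3)·0.465) / (8) = -0.442
Change: (-0.970, 0.446, -0.378) → max |·| = 0.970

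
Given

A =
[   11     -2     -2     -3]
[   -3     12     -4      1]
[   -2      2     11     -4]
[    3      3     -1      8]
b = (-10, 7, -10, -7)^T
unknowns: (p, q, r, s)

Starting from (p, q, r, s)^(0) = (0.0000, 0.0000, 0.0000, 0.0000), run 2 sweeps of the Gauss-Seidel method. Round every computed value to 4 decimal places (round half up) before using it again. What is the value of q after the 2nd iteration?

-0.0470

Iteration 1:
  p = (-10 - (-2)·0.0000 - (-2)·0.0000 - (-3)·0.0000) / (11) = -0.9091
  q = (7 - (-3)·-0.9091 - (-4)·0.0000 - (1)·0.0000) / (12) = 0.3561
  r = (-10 - (-2)·-0.9091 - (2)·0.3561 - (-4)·0.0000) / (11) = -1.1391
  s = (-7 - (3)·-0.9091 - (3)·0.3561 - (-1)·-1.1391) / (8) = -0.8100
Iteration 2:
  p = (-10 - (-2)·0.3561 - (-2)·-1.1391 - (-3)·-0.8100) / (11) = -1.2724
  q = (7 - (-3)·-1.2724 - (-4)·-1.1391 - (1)·-0.8100) / (12) = -0.0470
  r = (-10 - (-2)·-1.2724 - (2)·-0.0470 - (-4)·-0.8100) / (11) = -1.4264
  s = (-7 - (3)·-1.2724 - (3)·-0.0470 - (-1)·-1.4264) / (8) = -0.5585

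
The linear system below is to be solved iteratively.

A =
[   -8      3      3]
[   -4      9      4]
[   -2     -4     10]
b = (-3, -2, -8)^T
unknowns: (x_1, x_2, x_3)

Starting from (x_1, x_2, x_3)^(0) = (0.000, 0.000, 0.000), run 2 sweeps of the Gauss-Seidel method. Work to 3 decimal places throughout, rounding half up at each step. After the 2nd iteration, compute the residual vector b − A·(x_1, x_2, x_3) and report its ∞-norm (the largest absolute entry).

Iteration 1:
  x_1 = (-3 - (3)·0.000 - (3)·0.000) / (-8) = 0.375
  x_2 = (-2 - (-4)·0.375 - (4)·0.000) / (9) = -0.056
  x_3 = (-8 - (-2)·0.375 - (-4)·-0.056) / (10) = -0.747
Iteration 2:
  x_1 = (-3 - (3)·-0.056 - (3)·-0.747) / (-8) = 0.074
  x_2 = (-2 - (-4)·0.074 - (4)·-0.747) / (9) = 0.143
  x_3 = (-8 - (-2)·0.074 - (-4)·0.143) / (10) = -0.728
Residual b − A·x = (-0.653, -0.079, 0.000); ∞-norm = 0.653

0.653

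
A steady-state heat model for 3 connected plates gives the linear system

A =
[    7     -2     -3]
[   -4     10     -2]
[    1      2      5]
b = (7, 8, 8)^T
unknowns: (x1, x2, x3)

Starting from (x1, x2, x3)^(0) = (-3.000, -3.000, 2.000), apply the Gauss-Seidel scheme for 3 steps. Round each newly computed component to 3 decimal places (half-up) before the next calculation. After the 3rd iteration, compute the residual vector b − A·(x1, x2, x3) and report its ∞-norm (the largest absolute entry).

Iteration 1:
  x1 = (7 - (-2)·-3.000 - (-3)·2.000) / (7) = 1.000
  x2 = (8 - (-4)·1.000 - (-2)·2.000) / (10) = 1.600
  x3 = (8 - (1)·1.000 - (2)·1.600) / (5) = 0.760
Iteration 2:
  x1 = (7 - (-2)·1.600 - (-3)·0.760) / (7) = 1.783
  x2 = (8 - (-4)·1.783 - (-2)·0.760) / (10) = 1.665
  x3 = (8 - (1)·1.783 - (2)·1.665) / (5) = 0.577
Iteration 3:
  x1 = (7 - (-2)·1.665 - (-3)·0.577) / (7) = 1.723
  x2 = (8 - (-4)·1.723 - (-2)·0.577) / (10) = 1.605
  x3 = (8 - (1)·1.723 - (2)·1.605) / (5) = 0.613
Residual b − A·x = (-0.012, 0.068, 0.002); ∞-norm = 0.068

0.068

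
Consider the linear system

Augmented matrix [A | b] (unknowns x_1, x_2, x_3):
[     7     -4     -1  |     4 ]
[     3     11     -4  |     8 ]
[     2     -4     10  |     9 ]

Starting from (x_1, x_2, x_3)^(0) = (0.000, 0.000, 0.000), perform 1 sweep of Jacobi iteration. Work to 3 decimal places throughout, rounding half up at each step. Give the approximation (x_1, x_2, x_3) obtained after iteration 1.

(0.571, 0.727, 0.900)

Iteration 1:
  x_1 = (4 - (-4)·0.000 - (-1)·0.000) / (7) = 0.571
  x_2 = (8 - (3)·0.000 - (-4)·0.000) / (11) = 0.727
  x_3 = (9 - (2)·0.000 - (-4)·0.000) / (10) = 0.900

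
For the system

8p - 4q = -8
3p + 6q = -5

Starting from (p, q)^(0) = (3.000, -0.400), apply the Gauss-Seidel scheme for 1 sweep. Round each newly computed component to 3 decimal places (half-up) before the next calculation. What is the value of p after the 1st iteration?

Iteration 1:
  p = (-8 - (-4)·-0.400) / (8) = -1.200
  q = (-5 - (3)·-1.200) / (6) = -0.233

-1.200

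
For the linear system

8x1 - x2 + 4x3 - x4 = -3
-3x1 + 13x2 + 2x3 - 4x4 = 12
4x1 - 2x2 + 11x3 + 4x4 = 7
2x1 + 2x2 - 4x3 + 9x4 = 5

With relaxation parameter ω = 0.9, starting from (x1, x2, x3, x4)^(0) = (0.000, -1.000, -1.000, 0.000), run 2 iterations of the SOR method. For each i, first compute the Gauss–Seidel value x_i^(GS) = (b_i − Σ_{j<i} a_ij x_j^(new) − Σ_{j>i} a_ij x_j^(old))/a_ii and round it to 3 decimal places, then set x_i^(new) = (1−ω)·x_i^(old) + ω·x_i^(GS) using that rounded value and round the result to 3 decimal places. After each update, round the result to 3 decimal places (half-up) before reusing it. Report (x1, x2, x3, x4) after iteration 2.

Iteration 1:
  x1: GS value = (-3 - (-1)·-1.000 - (4)·-1.000 - (-1)·0.000) / (8) = 0.000;  x1 ← (1−ω)·0.000 + ω·0.000 = 0.000
  x2: GS value = (12 - (-3)·0.000 - (2)·-1.000 - (-4)·0.000) / (13) = 1.077;  x2 ← (1−ω)·-1.000 + ω·1.077 = 0.869
  x3: GS value = (7 - (4)·0.000 - (-2)·0.869 - (4)·0.000) / (11) = 0.794;  x3 ← (1−ω)·-1.000 + ω·0.794 = 0.615
  x4: GS value = (5 - (2)·0.000 - (2)·0.869 - (-4)·0.615) / (9) = 0.636;  x4 ← (1−ω)·0.000 + ω·0.636 = 0.572
Iteration 2:
  x1: GS value = (-3 - (-1)·0.869 - (4)·0.615 - (-1)·0.572) / (8) = -0.502;  x1 ← (1−ω)·0.000 + ω·-0.502 = -0.452
  x2: GS value = (12 - (-3)·-0.452 - (2)·0.615 - (-4)·0.572) / (13) = 0.900;  x2 ← (1−ω)·0.869 + ω·0.900 = 0.897
  x3: GS value = (7 - (4)·-0.452 - (-2)·0.897 - (4)·0.572) / (11) = 0.756;  x3 ← (1−ω)·0.615 + ω·0.756 = 0.742
  x4: GS value = (5 - (2)·-0.452 - (2)·0.897 - (-4)·0.742) / (9) = 0.786;  x4 ← (1−ω)·0.572 + ω·0.786 = 0.765

(-0.452, 0.897, 0.742, 0.765)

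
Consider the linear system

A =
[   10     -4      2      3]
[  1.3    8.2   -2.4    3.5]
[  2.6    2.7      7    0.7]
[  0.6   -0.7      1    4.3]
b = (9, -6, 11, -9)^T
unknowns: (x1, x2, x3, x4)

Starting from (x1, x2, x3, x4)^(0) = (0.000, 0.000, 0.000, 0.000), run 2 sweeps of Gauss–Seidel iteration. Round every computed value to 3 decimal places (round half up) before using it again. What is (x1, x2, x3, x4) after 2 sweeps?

Iteration 1:
  x1 = (9 - (-4)·0.000 - (2)·0.000 - (3)·0.000) / (10) = 0.900
  x2 = (-6 - (1.3)·0.900 - (-2.4)·0.000 - (3.5)·0.000) / (8.2) = -0.874
  x3 = (11 - (2.6)·0.900 - (2.7)·-0.874 - (0.7)·0.000) / (7) = 1.574
  x4 = (-9 - (0.6)·0.900 - (-0.7)·-0.874 - (1)·1.574) / (4.3) = -2.727
Iteration 2:
  x1 = (9 - (-4)·-0.874 - (2)·1.574 - (3)·-2.727) / (10) = 1.054
  x2 = (-6 - (1.3)·1.054 - (-2.4)·1.574 - (3.5)·-2.727) / (8.2) = 0.726
  x3 = (11 - (2.6)·1.054 - (2.7)·0.726 - (0.7)·-2.727) / (7) = 1.173
  x4 = (-9 - (0.6)·1.054 - (-0.7)·0.726 - (1)·1.173) / (4.3) = -2.395

(1.054, 0.726, 1.173, -2.395)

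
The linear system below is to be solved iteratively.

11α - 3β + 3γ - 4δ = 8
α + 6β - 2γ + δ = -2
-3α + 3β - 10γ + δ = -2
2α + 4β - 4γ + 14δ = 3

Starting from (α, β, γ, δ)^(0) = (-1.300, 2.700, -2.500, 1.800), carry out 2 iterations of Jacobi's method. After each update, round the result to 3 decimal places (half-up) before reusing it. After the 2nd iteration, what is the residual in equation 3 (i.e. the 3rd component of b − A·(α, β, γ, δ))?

-14.904

Iteration 1:
  α = (8 - (-3)·2.700 - (3)·-2.500 - (-4)·1.800) / (11) = 2.800
  β = (-2 - (1)·-1.300 - (-2)·-2.500 - (1)·1.800) / (6) = -1.250
  γ = (-2 - (-3)·-1.300 - (3)·2.700 - (1)·1.800) / (-10) = 1.580
  δ = (3 - (2)·-1.300 - (4)·2.700 - (-4)·-2.500) / (14) = -1.086
Iteration 2:
  α = (8 - (-3)·-1.250 - (3)·1.580 - (-4)·-1.086) / (11) = -0.439
  β = (-2 - (1)·2.800 - (-2)·1.580 - (1)·-1.086) / (6) = -0.092
  γ = (-2 - (-3)·2.800 - (3)·-1.250 - (1)·-1.086) / (-10) = -1.124
  δ = (3 - (2)·2.800 - (4)·-1.250 - (-4)·1.580) / (14) = 0.623
Residual b − A·x = (18.417, -3.880, -14.904, -8.972)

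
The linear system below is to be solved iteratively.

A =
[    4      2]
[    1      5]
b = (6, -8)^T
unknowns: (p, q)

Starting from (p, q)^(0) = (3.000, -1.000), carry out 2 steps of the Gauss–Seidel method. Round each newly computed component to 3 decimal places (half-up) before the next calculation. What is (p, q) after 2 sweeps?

(2.500, -2.100)

Iteration 1:
  p = (6 - (2)·-1.000) / (4) = 2.000
  q = (-8 - (1)·2.000) / (5) = -2.000
Iteration 2:
  p = (6 - (2)·-2.000) / (4) = 2.500
  q = (-8 - (1)·2.500) / (5) = -2.100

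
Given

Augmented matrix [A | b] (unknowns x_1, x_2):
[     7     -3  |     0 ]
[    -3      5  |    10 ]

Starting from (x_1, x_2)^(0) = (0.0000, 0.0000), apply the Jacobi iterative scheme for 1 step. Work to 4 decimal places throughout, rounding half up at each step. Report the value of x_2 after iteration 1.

Iteration 1:
  x_1 = (0 - (-3)·0.0000) / (7) = 0.0000
  x_2 = (10 - (-3)·0.0000) / (5) = 2.0000

2.0000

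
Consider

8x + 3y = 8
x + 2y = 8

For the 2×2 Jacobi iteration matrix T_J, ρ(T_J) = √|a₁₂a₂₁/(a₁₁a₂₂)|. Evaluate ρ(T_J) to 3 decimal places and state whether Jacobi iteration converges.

0.433

a₁₂a₂₁/(a₁₁a₂₂) = (3)·(1) / ((8)·(2)) = 0.187500
ρ = √|0.187500| = √0.187500 = 0.433
ρ < 1, so Jacobi converges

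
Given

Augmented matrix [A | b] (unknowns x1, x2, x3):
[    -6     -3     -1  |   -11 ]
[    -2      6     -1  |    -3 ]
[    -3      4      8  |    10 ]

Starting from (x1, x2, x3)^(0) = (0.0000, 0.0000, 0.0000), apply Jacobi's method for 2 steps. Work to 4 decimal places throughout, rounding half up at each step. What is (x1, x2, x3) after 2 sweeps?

Iteration 1:
  x1 = (-11 - (-3)·0.0000 - (-1)·0.0000) / (-6) = 1.8333
  x2 = (-3 - (-2)·0.0000 - (-1)·0.0000) / (6) = -0.5000
  x3 = (10 - (-3)·0.0000 - (4)·0.0000) / (8) = 1.2500
Iteration 2:
  x1 = (-11 - (-3)·-0.5000 - (-1)·1.2500) / (-6) = 1.8750
  x2 = (-3 - (-2)·1.8333 - (-1)·1.2500) / (6) = 0.3194
  x3 = (10 - (-3)·1.8333 - (4)·-0.5000) / (8) = 2.1875

(1.8750, 0.3194, 2.1875)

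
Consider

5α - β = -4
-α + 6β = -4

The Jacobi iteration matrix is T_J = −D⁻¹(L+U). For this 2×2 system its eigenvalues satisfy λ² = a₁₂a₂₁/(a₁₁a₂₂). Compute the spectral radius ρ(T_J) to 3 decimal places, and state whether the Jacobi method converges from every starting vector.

a₁₂a₂₁/(a₁₁a₂₂) = (-1)·(-1) / ((5)·(6)) = 0.033333
ρ = √|0.033333| = √0.033333 = 0.183
ρ < 1, so Jacobi converges

0.183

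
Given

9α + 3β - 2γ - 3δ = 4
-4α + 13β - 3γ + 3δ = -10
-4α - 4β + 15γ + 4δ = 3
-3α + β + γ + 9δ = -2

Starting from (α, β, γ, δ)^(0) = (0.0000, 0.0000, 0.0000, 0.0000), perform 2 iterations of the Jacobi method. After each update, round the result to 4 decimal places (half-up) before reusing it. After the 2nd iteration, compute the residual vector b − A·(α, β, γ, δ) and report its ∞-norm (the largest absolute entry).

0.9986

Iteration 1:
  α = (4 - (3)·0.0000 - (-2)·0.0000 - (-3)·0.0000) / (9) = 0.4444
  β = (-10 - (-4)·0.0000 - (-3)·0.0000 - (3)·0.0000) / (13) = -0.7692
  γ = (3 - (-4)·0.0000 - (-4)·0.0000 - (4)·0.0000) / (15) = 0.2000
  δ = (-2 - (-3)·0.0000 - (1)·0.0000 - (1)·0.0000) / (9) = -0.2222
Iteration 2:
  α = (4 - (3)·-0.7692 - (-2)·0.2000 - (-3)·-0.2222) / (9) = 0.6712
  β = (-10 - (-4)·0.4444 - (-3)·0.2000 - (3)·-0.2222) / (13) = -0.5351
  γ = (3 - (-4)·0.4444 - (-4)·-0.7692 - (4)·-0.2222) / (15) = 0.1726
  δ = (-2 - (-3)·0.4444 - (1)·-0.7692 - (1)·0.2000) / (9) = -0.0108
Residual b − A·x = (-0.1227, 0.1913, 0.9986, 0.4733); ∞-norm = 0.9986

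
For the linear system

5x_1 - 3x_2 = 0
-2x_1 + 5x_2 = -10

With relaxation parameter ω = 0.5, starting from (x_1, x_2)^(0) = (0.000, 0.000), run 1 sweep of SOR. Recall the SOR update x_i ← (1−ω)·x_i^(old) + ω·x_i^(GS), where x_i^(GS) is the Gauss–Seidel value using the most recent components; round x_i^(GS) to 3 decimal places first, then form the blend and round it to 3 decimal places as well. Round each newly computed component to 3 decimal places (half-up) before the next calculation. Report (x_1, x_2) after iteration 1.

Iteration 1:
  x_1: GS value = (0 - (-3)·0.000) / (5) = 0.000;  x_1 ← (1−ω)·0.000 + ω·0.000 = 0.000
  x_2: GS value = (-10 - (-2)·0.000) / (5) = -2.000;  x_2 ← (1−ω)·0.000 + ω·-2.000 = -1.000

(0.000, -1.000)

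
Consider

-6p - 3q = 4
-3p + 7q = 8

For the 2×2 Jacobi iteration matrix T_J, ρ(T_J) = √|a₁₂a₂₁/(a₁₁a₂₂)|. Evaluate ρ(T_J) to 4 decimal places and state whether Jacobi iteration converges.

0.4629

a₁₂a₂₁/(a₁₁a₂₂) = (-3)·(-3) / ((-6)·(7)) = -0.214286
ρ = √|-0.214286| = √0.214286 = 0.4629
ρ < 1, so Jacobi converges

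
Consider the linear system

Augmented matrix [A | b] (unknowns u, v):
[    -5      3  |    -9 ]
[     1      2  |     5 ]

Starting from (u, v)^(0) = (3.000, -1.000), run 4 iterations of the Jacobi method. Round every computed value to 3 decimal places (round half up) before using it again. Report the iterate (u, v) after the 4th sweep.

(2.580, 1.030)

Iteration 1:
  u = (-9 - (3)·-1.000) / (-5) = 1.200
  v = (5 - (1)·3.000) / (2) = 1.000
Iteration 2:
  u = (-9 - (3)·1.000) / (-5) = 2.400
  v = (5 - (1)·1.200) / (2) = 1.900
Iteration 3:
  u = (-9 - (3)·1.900) / (-5) = 2.940
  v = (5 - (1)·2.400) / (2) = 1.300
Iteration 4:
  u = (-9 - (3)·1.300) / (-5) = 2.580
  v = (5 - (1)·2.940) / (2) = 1.030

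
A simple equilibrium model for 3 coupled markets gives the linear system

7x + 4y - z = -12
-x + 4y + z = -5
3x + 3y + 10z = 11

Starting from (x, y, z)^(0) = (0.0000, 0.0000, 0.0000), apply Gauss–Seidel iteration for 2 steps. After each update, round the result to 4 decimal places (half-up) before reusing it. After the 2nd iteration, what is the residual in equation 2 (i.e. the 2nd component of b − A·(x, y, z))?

0.3144

Iteration 1:
  x = (-12 - (4)·0.0000 - (-1)·0.0000) / (7) = -1.7143
  y = (-5 - (-1)·-1.7143 - (1)·0.0000) / (4) = -1.6786
  z = (11 - (3)·-1.7143 - (3)·-1.6786) / (10) = 2.1179
Iteration 2:
  x = (-12 - (4)·-1.6786 - (-1)·2.1179) / (7) = -0.4525
  y = (-5 - (-1)·-0.4525 - (1)·2.1179) / (4) = -1.8926
  z = (11 - (3)·-0.4525 - (3)·-1.8926) / (10) = 1.8035
Residual b − A·x = (0.5414, 0.3144, 0.0003)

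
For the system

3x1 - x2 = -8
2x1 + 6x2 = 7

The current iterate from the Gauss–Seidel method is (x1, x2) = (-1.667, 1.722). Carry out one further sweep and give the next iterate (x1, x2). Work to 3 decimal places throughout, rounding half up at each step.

(-2.093, 1.864)

One sweep:
  x1 = (-8 - (-1)·1.722) / (3) = -2.093
  x2 = (7 - (2)·-2.093) / (6) = 1.864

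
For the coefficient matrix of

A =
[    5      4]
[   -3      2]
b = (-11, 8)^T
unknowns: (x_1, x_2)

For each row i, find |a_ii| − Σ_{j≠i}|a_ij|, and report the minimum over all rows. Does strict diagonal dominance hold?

row 1: |5| − (4) = 1
row 2: |2| − (3) = -1
minimum over rows = -1 → not strictly diagonally dominant

-1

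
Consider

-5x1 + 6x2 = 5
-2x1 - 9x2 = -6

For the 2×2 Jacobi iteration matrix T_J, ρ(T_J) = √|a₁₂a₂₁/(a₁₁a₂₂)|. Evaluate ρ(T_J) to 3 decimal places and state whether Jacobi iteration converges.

0.516

a₁₂a₂₁/(a₁₁a₂₂) = (6)·(-2) / ((-5)·(-9)) = -0.266667
ρ = √|-0.266667| = √0.266667 = 0.516
ρ < 1, so Jacobi converges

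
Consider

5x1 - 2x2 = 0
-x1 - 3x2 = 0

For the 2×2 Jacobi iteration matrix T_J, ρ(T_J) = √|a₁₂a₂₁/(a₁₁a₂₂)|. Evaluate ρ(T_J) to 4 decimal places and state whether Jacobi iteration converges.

a₁₂a₂₁/(a₁₁a₂₂) = (-2)·(-1) / ((5)·(-3)) = -0.133333
ρ = √|-0.133333| = √0.133333 = 0.3651
ρ < 1, so Jacobi converges

0.3651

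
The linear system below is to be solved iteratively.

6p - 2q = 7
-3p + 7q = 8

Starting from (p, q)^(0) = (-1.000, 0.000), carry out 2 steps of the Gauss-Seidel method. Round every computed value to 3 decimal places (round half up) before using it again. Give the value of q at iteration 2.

Iteration 1:
  p = (7 - (-2)·0.000) / (6) = 1.167
  q = (8 - (-3)·1.167) / (7) = 1.643
Iteration 2:
  p = (7 - (-2)·1.643) / (6) = 1.714
  q = (8 - (-3)·1.714) / (7) = 1.877

1.877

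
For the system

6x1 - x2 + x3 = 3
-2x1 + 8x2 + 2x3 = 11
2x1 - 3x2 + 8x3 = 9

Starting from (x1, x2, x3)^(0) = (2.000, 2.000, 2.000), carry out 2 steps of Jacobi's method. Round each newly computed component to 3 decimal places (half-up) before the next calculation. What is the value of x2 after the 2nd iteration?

Iteration 1:
  x1 = (3 - (-1)·2.000 - (1)·2.000) / (6) = 0.500
  x2 = (11 - (-2)·2.000 - (2)·2.000) / (8) = 1.375
  x3 = (9 - (2)·2.000 - (-3)·2.000) / (8) = 1.375
Iteration 2:
  x1 = (3 - (-1)·1.375 - (1)·1.375) / (6) = 0.500
  x2 = (11 - (-2)·0.500 - (2)·1.375) / (8) = 1.156
  x3 = (9 - (2)·0.500 - (-3)·1.375) / (8) = 1.516

1.156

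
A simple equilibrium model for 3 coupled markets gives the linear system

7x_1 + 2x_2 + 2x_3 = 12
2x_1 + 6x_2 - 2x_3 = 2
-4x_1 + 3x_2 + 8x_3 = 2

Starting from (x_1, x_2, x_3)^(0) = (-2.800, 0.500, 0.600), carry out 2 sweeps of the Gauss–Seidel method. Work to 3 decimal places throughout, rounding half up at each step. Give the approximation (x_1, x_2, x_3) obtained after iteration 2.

(1.431, 0.165, 0.904)

Iteration 1:
  x_1 = (12 - (2)·0.500 - (2)·0.600) / (7) = 1.400
  x_2 = (2 - (2)·1.400 - (-2)·0.600) / (6) = 0.067
  x_3 = (2 - (-4)·1.400 - (3)·0.067) / (8) = 0.925
Iteration 2:
  x_1 = (12 - (2)·0.067 - (2)·0.925) / (7) = 1.431
  x_2 = (2 - (2)·1.431 - (-2)·0.925) / (6) = 0.165
  x_3 = (2 - (-4)·1.431 - (3)·0.165) / (8) = 0.904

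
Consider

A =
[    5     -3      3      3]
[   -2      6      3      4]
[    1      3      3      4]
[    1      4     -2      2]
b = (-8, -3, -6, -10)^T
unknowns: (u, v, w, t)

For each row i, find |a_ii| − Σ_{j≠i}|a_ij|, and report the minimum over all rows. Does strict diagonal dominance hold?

row 1: |5| − (3+3+3) = -4
row 2: |6| − (2+3+4) = -3
row 3: |3| − (1+3+4) = -5
row 4: |2| − (1+4+2) = -5
minimum over rows = -5 → not strictly diagonally dominant

-5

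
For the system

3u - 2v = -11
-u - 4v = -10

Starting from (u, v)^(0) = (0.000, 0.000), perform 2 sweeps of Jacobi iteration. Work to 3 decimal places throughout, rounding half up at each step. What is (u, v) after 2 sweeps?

(-2.000, 3.417)

Iteration 1:
  u = (-11 - (-2)·0.000) / (3) = -3.667
  v = (-10 - (-1)·0.000) / (-4) = 2.500
Iteration 2:
  u = (-11 - (-2)·2.500) / (3) = -2.000
  v = (-10 - (-1)·-3.667) / (-4) = 3.417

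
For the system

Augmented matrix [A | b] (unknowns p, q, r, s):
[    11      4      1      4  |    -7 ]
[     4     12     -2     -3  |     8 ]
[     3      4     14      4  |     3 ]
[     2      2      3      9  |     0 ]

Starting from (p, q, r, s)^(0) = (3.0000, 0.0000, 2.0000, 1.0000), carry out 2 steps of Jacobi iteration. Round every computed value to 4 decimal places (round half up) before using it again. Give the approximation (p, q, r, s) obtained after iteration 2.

(-0.1775, 0.6082, 0.7770, 0.4452)

Iteration 1:
  p = (-7 - (4)·0.0000 - (1)·2.0000 - (4)·1.0000) / (11) = -1.1818
  q = (8 - (4)·3.0000 - (-2)·2.0000 - (-3)·1.0000) / (12) = 0.2500
  r = (3 - (3)·3.0000 - (4)·0.0000 - (4)·1.0000) / (14) = -0.7143
  s = (0 - (2)·3.0000 - (2)·0.0000 - (3)·2.0000) / (9) = -1.3333
Iteration 2:
  p = (-7 - (4)·0.2500 - (1)·-0.7143 - (4)·-1.3333) / (11) = -0.1775
  q = (8 - (4)·-1.1818 - (-2)·-0.7143 - (-3)·-1.3333) / (12) = 0.6082
  r = (3 - (3)·-1.1818 - (4)·0.2500 - (4)·-1.3333) / (14) = 0.7770
  s = (0 - (2)·-1.1818 - (2)·0.2500 - (3)·-0.7143) / (9) = 0.4452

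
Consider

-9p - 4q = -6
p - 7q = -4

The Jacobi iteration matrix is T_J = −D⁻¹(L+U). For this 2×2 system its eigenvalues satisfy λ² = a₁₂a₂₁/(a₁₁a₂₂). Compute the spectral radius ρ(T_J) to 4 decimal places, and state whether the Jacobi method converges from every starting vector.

a₁₂a₂₁/(a₁₁a₂₂) = (-4)·(1) / ((-9)·(-7)) = -0.063492
ρ = √|-0.063492| = √0.063492 = 0.2520
ρ < 1, so Jacobi converges

0.2520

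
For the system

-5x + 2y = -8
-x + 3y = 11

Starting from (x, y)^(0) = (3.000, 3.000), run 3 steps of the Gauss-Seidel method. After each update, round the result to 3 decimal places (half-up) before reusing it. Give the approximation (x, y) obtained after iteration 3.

(3.525, 4.842)

Iteration 1:
  x = (-8 - (2)·3.000) / (-5) = 2.800
  y = (11 - (-1)·2.800) / (3) = 4.600
Iteration 2:
  x = (-8 - (2)·4.600) / (-5) = 3.440
  y = (11 - (-1)·3.440) / (3) = 4.813
Iteration 3:
  x = (-8 - (2)·4.813) / (-5) = 3.525
  y = (11 - (-1)·3.525) / (3) = 4.842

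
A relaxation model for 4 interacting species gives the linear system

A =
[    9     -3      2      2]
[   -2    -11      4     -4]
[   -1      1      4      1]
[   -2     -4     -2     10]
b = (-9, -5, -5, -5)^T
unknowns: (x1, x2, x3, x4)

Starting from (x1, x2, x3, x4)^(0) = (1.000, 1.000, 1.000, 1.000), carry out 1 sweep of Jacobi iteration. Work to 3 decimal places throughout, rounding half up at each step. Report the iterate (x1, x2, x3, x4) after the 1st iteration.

Iteration 1:
  x1 = (-9 - (-3)·1.000 - (2)·1.000 - (2)·1.000) / (9) = -1.111
  x2 = (-5 - (-2)·1.000 - (4)·1.000 - (-4)·1.000) / (-11) = 0.273
  x3 = (-5 - (-1)·1.000 - (1)·1.000 - (1)·1.000) / (4) = -1.500
  x4 = (-5 - (-2)·1.000 - (-4)·1.000 - (-2)·1.000) / (10) = 0.300

(-1.111, 0.273, -1.500, 0.300)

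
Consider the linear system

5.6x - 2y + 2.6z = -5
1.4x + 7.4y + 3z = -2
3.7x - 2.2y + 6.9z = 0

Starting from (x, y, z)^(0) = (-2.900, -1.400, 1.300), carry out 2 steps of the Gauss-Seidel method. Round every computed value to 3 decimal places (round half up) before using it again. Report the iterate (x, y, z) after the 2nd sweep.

Iteration 1:
  x = (-5 - (-2)·-1.400 - (2.6)·1.300) / (5.6) = -1.996
  y = (-2 - (1.4)·-1.996 - (3)·1.300) / (7.4) = -0.420
  z = (0 - (3.7)·-1.996 - (-2.2)·-0.420) / (6.9) = 0.936
Iteration 2:
  x = (-5 - (-2)·-0.420 - (2.6)·0.936) / (5.6) = -1.477
  y = (-2 - (1.4)·-1.477 - (3)·0.936) / (7.4) = -0.370
  z = (0 - (3.7)·-1.477 - (-2.2)·-0.370) / (6.9) = 0.674

(-1.477, -0.370, 0.674)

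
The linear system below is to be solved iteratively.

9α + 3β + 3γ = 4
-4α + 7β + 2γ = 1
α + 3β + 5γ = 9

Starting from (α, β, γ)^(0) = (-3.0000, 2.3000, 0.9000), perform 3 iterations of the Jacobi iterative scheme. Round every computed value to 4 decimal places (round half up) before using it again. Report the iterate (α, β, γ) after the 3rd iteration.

(-0.3947, -0.3125, 1.9597)

Iteration 1:
  α = (4 - (3)·2.3000 - (3)·0.9000) / (9) = -0.6222
  β = (1 - (-4)·-3.0000 - (2)·0.9000) / (7) = -1.8286
  γ = (9 - (1)·-3.0000 - (3)·2.3000) / (5) = 1.0200
Iteration 2:
  α = (4 - (3)·-1.8286 - (3)·1.0200) / (9) = 0.7140
  β = (1 - (-4)·-0.6222 - (2)·1.0200) / (7) = -0.5041
  γ = (9 - (1)·-0.6222 - (3)·-1.8286) / (5) = 3.0216
Iteration 3:
  α = (4 - (3)·-0.5041 - (3)·3.0216) / (9) = -0.3947
  β = (1 - (-4)·0.7140 - (2)·3.0216) / (7) = -0.3125
  γ = (9 - (1)·0.7140 - (3)·-0.5041) / (5) = 1.9597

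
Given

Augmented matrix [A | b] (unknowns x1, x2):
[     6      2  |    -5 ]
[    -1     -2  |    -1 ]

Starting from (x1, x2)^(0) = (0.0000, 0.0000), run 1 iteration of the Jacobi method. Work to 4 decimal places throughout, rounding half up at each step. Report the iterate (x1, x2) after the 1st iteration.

(-0.8333, 0.5000)

Iteration 1:
  x1 = (-5 - (2)·0.0000) / (6) = -0.8333
  x2 = (-1 - (-1)·0.0000) / (-2) = 0.5000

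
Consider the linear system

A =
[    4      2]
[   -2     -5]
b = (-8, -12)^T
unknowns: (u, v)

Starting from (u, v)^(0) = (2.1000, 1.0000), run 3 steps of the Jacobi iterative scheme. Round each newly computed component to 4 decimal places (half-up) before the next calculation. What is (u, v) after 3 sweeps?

Iteration 1:
  u = (-8 - (2)·1.0000) / (4) = -2.5000
  v = (-12 - (-2)·2.1000) / (-5) = 1.5600
Iteration 2:
  u = (-8 - (2)·1.5600) / (4) = -2.7800
  v = (-12 - (-2)·-2.5000) / (-5) = 3.4000
Iteration 3:
  u = (-8 - (2)·3.4000) / (4) = -3.7000
  v = (-12 - (-2)·-2.7800) / (-5) = 3.5120

(-3.7000, 3.5120)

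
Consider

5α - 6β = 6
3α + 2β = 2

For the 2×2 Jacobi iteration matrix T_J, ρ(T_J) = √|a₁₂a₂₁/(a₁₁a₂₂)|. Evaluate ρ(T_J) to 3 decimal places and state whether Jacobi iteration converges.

a₁₂a₂₁/(a₁₁a₂₂) = (-6)·(3) / ((5)·(2)) = -1.800000
ρ = √|-1.800000| = √1.800000 = 1.342
ρ > 1, so Jacobi diverges

1.342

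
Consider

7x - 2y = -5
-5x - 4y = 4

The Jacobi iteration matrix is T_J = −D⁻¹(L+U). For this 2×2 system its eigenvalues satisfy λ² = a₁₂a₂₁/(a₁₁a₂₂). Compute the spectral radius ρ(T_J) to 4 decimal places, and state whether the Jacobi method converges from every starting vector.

a₁₂a₂₁/(a₁₁a₂₂) = (-2)·(-5) / ((7)·(-4)) = -0.357143
ρ = √|-0.357143| = √0.357143 = 0.5976
ρ < 1, so Jacobi converges

0.5976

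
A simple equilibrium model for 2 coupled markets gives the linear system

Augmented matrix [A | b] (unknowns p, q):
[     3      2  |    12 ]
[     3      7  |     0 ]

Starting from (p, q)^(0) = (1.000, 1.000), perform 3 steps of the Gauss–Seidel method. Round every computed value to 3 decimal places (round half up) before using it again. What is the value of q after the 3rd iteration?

-2.321

Iteration 1:
  p = (12 - (2)·1.000) / (3) = 3.333
  q = (0 - (3)·3.333) / (7) = -1.428
Iteration 2:
  p = (12 - (2)·-1.428) / (3) = 4.952
  q = (0 - (3)·4.952) / (7) = -2.122
Iteration 3:
  p = (12 - (2)·-2.122) / (3) = 5.415
  q = (0 - (3)·5.415) / (7) = -2.321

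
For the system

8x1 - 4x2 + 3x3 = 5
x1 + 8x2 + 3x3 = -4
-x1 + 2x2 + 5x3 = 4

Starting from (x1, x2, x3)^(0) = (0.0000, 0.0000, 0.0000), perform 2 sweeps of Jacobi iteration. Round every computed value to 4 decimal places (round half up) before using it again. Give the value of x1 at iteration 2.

Iteration 1:
  x1 = (5 - (-4)·0.0000 - (3)·0.0000) / (8) = 0.6250
  x2 = (-4 - (1)·0.0000 - (3)·0.0000) / (8) = -0.5000
  x3 = (4 - (-1)·0.0000 - (2)·0.0000) / (5) = 0.8000
Iteration 2:
  x1 = (5 - (-4)·-0.5000 - (3)·0.8000) / (8) = 0.0750
  x2 = (-4 - (1)·0.6250 - (3)·0.8000) / (8) = -0.8781
  x3 = (4 - (-1)·0.6250 - (2)·-0.5000) / (5) = 1.1250

0.0750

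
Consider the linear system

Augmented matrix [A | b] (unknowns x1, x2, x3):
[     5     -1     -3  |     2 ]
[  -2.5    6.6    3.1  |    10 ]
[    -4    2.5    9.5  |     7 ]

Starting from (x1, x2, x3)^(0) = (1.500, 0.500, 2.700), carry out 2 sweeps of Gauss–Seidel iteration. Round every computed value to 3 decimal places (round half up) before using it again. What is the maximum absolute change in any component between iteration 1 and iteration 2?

0.698

Iteration 1:
  x1 = (2 - (-1)·0.500 - (-3)·2.700) / (5) = 2.120
  x2 = (10 - (-2.5)·2.120 - (3.1)·2.700) / (6.6) = 1.050
  x3 = (7 - (-4)·2.120 - (2.5)·1.050) / (9.5) = 1.353
Iteration 2:
  x1 = (2 - (-1)·1.050 - (-3)·1.353) / (5) = 1.422
  x2 = (10 - (-2.5)·1.422 - (3.1)·1.353) / (6.6) = 1.418
  x3 = (7 - (-4)·1.422 - (2.5)·1.418) / (9.5) = 0.962
Change: (-0.698, 0.368, -0.391) → max |·| = 0.698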